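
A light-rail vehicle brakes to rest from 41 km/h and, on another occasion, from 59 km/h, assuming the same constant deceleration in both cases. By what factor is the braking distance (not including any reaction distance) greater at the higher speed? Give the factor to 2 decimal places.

Factor ≈ 2.07

Braking distance d = v²/(2a), so with a fixed, d ∝ v².
Factor = (59/41)² = 1.4390² = 2.0707.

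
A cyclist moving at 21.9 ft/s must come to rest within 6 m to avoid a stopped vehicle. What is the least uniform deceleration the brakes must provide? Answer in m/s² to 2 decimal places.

Required deceleration ≈ 3.71 m/s²

21.9 ft/s × 0.3048 = 6.6751 m/s.
v² = 2a·d ⇒ a = v²/(2d) = 6.6751² / (2 × 6.000) = 44.557 / 12.000 = 3.7131 m/s².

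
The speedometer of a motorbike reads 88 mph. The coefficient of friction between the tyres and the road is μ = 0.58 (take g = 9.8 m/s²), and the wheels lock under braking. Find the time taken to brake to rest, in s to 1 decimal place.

88 mph × 0.44704 = 39.3395 m/s.
a = μg = 0.58 × 9.8 = 5.684 m/s².
Braking time = v/a = 39.3395 / 5.684 = 6.921 s.

Braking time ≈ 6.9 s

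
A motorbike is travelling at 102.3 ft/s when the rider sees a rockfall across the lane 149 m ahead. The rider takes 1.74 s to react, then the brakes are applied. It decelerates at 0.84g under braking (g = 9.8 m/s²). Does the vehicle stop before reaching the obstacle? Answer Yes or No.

102.3 ft/s × 0.3048 = 31.1810 m/s.
a = 0.84 × 9.8 = 8.232 m/s².
Reaction distance = 31.1810 × 1.74 = 54.255 m.
Braking distance = v²/(2a) = 972.255 / 16.464 = 59.053 m.
Total stopping distance = 54.255 + 59.053 = 113.308 m, vs 149 m available — it stops with 149 − 113.308 = 35.692 m to spare.

Yes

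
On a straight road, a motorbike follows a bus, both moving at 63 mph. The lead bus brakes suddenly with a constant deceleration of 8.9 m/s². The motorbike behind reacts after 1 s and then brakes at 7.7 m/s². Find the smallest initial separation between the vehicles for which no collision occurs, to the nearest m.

Minimum gap ≈ 35 m

63 mph × 0.44704 = 28.1635 m/s.
Leader travels v²/(2a_L) = 793.183 / 17.800 = 44.561 m before stopping.
Follower covers v·t_r = 28.1635 × 1 = 28.163 m while reacting, then v²/(2a_F) = 793.183 / 15.400 = 51.505 m while braking, for a total of 28.163 + 51.505 = 79.668 m.
Since a_F ≤ a_L and the follower starts braking later, the follower is never slower than the leader, so the closest approach is when both have stopped.
Minimum gap = 79.668 − 44.561 = 35.107 m.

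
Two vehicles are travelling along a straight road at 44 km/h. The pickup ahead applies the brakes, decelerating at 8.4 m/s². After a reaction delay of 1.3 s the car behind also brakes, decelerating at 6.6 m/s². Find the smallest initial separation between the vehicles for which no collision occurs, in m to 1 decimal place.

44 km/h ÷ 3.6 = 12.2222 m/s.
Leader travels v²/(2a_L) = 149.382 / 16.800 = 8.892 m before stopping.
Follower covers v·t_r = 12.2222 × 1.3 = 15.889 m while reacting, then v²/(2a_F) = 149.382 / 13.200 = 11.317 m while braking, for a total of 15.889 + 11.317 = 27.206 m.
Since a_F ≤ a_L and the follower starts braking later, the follower is never slower than the leader, so the closest approach is when both have stopped.
Minimum gap = 27.206 − 8.892 = 18.314 m.

Minimum gap ≈ 18.3 m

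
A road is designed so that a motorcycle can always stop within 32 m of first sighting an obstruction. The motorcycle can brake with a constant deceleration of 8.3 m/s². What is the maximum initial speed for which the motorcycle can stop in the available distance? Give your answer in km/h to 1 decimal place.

v²/(2a) = d ⇒ v = √(2 × 8.300 × 32) = √531.20 = 23.0478 m/s.
23.0478 m/s × 3.6 = 82.972 km/h.

Maximum speed ≈ 83.0 km/h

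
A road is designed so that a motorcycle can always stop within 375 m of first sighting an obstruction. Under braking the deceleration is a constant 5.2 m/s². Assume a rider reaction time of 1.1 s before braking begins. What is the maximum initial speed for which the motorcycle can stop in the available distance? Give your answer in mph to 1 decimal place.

Stopping distance: v·t_r + v²/(2a) = 375 with t_r = 1.1 s and a = 5.200 m/s².
So v² + 11.440 v − 3900.00 = 0.
Positive root: v = −a·t_r + √((a·t_r)² + 2a·d) = −5.720 + √(32.718 + 3900.00) = 56.9914 m/s.
56.9914 m/s ÷ 0.44704 = 127.486 mph.

Maximum speed ≈ 127.5 mph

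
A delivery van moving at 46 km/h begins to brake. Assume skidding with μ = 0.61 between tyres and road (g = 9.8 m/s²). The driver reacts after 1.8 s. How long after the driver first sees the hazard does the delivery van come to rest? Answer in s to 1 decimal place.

Total time ≈ 3.9 s

46 km/h ÷ 3.6 = 12.7778 m/s.
a = μg = 0.61 × 9.8 = 5.978 m/s².
Braking time = v/a = 12.7778 / 5.978 = 2.137 s.
Total = 1.8 + 2.137 = 3.937 s.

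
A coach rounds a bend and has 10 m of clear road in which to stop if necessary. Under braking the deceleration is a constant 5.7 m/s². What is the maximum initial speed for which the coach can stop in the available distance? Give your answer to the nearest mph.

v²/(2a) = d ⇒ v = √(2 × 5.700 × 10) = √114.00 = 10.6771 m/s.
10.6771 m/s ÷ 0.44704 = 23.884 mph.

Maximum speed ≈ 24 mph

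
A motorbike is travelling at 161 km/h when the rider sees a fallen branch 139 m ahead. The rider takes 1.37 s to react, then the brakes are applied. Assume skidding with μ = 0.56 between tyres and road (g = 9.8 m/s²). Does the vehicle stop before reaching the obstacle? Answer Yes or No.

No

161 km/h ÷ 3.6 = 44.7222 m/s.
a = μg = 0.56 × 9.8 = 5.488 m/s².
Reaction distance = 44.7222 × 1.37 = 61.269 m.
Braking distance = v²/(2a) = 2000.075 / 10.976 = 182.223 m.
Total stopping distance = 61.269 + 182.223 = 243.492 m, vs 139 m available — it cannot stop in time and overshoots by 243.492 − 139 = 104.492 m.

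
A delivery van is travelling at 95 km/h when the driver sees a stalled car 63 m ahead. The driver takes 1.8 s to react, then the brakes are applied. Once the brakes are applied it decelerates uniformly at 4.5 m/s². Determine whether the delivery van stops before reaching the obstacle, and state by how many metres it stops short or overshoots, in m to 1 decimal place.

95 km/h ÷ 3.6 = 26.3889 m/s.
Reaction distance = 26.3889 × 1.8 = 47.500 m.
Braking distance = v²/(2a) = 696.374 / 9.000 = 77.375 m.
Total stopping distance = 47.500 + 77.375 = 124.875 m, vs 63 m available — it cannot stop in time and overshoots by 124.875 − 63 = 61.875 m.

No — it overshoots by 61.9 m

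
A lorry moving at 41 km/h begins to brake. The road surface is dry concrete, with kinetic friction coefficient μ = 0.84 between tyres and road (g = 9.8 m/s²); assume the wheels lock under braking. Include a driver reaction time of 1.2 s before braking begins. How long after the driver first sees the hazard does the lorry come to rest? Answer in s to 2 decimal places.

41 km/h ÷ 3.6 = 11.3889 m/s.
a = μg = 0.84 × 9.8 = 8.232 m/s².
Braking time = v/a = 11.3889 / 8.232 = 1.383 s.
Total = 1.2 + 1.383 = 2.583 s.

Total time ≈ 2.58 s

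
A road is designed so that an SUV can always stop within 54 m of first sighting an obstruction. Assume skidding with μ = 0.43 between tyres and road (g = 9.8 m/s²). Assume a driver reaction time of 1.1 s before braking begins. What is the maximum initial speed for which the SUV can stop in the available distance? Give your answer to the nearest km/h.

a = μg = 0.43 × 9.8 = 4.214 m/s².
Stopping distance: v·t_r + v²/(2a) = 54 with t_r = 1.1 s and a = 4.214 m/s².
So v² + 9.271 v − 455.11 = 0.
Positive root: v = −a·t_r + √((a·t_r)² + 2a·d) = −4.635 + √(21.483 + 455.11) = 17.1960 m/s.
17.1960 m/s × 3.6 = 61.906 km/h.

Maximum speed ≈ 62 km/h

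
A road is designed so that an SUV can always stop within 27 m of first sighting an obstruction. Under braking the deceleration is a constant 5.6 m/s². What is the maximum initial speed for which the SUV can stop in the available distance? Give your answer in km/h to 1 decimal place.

Maximum speed ≈ 62.6 km/h

v²/(2a) = d ⇒ v = √(2 × 5.600 × 27) = √302.40 = 17.3897 m/s.
17.3897 m/s × 3.6 = 62.603 km/h.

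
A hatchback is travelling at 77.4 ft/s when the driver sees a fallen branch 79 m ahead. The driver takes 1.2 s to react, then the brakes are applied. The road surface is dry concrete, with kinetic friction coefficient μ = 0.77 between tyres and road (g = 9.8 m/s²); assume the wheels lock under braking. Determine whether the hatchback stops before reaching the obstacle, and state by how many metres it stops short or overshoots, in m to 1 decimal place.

Yes — it stops 13.8 m short of the obstacle

77.4 ft/s × 0.3048 = 23.5915 m/s.
a = μg = 0.77 × 9.8 = 7.546 m/s².
Reaction distance = 23.5915 × 1.2 = 28.310 m.
Braking distance = v²/(2a) = 556.559 / 15.092 = 36.878 m.
Total stopping distance = 28.310 + 36.878 = 65.188 m, vs 79 m available — it stops with 79 − 65.188 = 13.812 m to spare.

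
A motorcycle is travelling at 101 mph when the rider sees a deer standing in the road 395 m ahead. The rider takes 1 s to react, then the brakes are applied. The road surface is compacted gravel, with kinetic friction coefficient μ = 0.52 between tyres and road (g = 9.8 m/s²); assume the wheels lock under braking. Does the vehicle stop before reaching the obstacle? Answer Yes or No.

Yes

101 mph × 0.44704 = 45.1510 m/s.
a = μg = 0.52 × 9.8 = 5.096 m/s².
Reaction distance = 45.1510 × 1 = 45.151 m.
Braking distance = v²/(2a) = 2038.613 / 10.192 = 200.021 m.
Total stopping distance = 45.151 + 200.021 = 245.172 m, vs 395 m available — it stops with 395 − 245.172 = 149.828 m to spare.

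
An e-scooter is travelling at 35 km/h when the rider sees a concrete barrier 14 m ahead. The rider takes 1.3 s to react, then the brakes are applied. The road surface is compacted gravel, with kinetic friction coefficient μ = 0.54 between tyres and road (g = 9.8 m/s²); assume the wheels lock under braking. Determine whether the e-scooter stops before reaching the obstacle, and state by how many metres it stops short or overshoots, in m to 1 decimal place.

No — it overshoots by 7.6 m

35 km/h ÷ 3.6 = 9.7222 m/s.
a = μg = 0.54 × 9.8 = 5.292 m/s².
Reaction distance = 9.7222 × 1.3 = 12.639 m.
Braking distance = v²/(2a) = 94.521 / 10.584 = 8.931 m.
Total stopping distance = 12.639 + 8.931 = 21.570 m, vs 14 m available — it cannot stop in time and overshoots by 21.570 − 14 = 7.570 m.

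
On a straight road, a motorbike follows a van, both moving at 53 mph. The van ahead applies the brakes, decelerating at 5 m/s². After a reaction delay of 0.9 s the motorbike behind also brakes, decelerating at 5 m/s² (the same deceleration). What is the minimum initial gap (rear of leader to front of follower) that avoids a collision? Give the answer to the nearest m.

53 mph × 0.44704 = 23.6931 m/s.
Leader travels v²/(2a_L) = 561.363 / 10.000 = 56.136 m before stopping.
Follower covers v·t_r = 23.6931 × 0.9 = 21.324 m while reacting, then v²/(2a_F) = 561.363 / 10.000 = 56.136 m while braking, for a total of 21.324 + 56.136 = 77.460 m.
Since a_F ≤ a_L and the follower starts braking later, the follower is never slower than the leader, so the closest approach is when both have stopped.
Minimum gap = 77.460 − 56.136 = 21.324 m.

Minimum gap ≈ 21 m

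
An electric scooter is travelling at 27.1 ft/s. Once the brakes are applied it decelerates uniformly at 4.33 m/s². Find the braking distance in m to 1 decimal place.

27.1 ft/s × 0.3048 = 8.2601 m/s.
Braking distance = v²/(2a) = 8.2601² / (2 × 4.330) = 68.229 / 8.660 = 7.879 m.

Braking distance ≈ 7.9 m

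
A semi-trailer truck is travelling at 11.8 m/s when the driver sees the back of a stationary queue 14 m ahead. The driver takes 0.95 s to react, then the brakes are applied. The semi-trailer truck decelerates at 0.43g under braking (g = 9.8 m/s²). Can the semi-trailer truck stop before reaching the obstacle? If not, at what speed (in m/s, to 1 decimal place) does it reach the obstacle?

No — it strikes the obstacle at 10.8 m/s

a = 0.43 × 9.8 = 4.214 m/s².
Reaction distance = 11.8000 × 0.95 = 11.210 m.
Braking distance needed to stop: v²/(2a) = 139.240 / 8.428 = 16.521 m, so total needed = 11.210 + 16.521 = 27.731 m > 14 m — it cannot stop.
Distance remaining when braking begins: 14 − 11.210 = 2.790 m.
v² = v₀² − 2a·d = 139.240 − 2 × 4.214 × 2.790 = 115.726 m²/s².
v = √115.726 = 10.758 m/s.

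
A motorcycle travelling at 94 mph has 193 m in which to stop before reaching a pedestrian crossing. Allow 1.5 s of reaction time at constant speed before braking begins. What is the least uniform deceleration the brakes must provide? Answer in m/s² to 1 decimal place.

Required deceleration ≈ 6.8 m/s²

94 mph × 0.44704 = 42.0218 m/s.
Distance covered during reaction = 42.0218 × 1.5 = 63.033 m.
Distance available for braking: 193 − 63.033 = 129.967 m.
v² = 2a·d ⇒ a = v²/(2d) = 42.0218² / (2 × 129.967) = 1765.832 / 259.934 = 6.7934 m/s².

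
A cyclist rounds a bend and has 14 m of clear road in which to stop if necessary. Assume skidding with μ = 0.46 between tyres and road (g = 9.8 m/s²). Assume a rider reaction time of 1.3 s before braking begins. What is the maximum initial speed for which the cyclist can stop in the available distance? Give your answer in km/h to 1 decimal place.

a = μg = 0.46 × 9.8 = 4.508 m/s².
Stopping distance: v·t_r + v²/(2a) = 14 with t_r = 1.3 s and a = 4.508 m/s².
So v² + 11.721 v − 126.22 = 0.
Positive root: v = −a·t_r + √((a·t_r)² + 2a·d) = −5.860 + √(34.340 + 126.22) = 6.8112 m/s.
6.8112 m/s × 3.6 = 24.520 km/h.

Maximum speed ≈ 24.5 km/h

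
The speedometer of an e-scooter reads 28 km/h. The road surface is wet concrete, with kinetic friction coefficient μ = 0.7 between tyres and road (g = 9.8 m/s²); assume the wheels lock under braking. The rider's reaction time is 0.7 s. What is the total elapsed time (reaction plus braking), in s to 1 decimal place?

Total time ≈ 1.8 s

28 km/h ÷ 3.6 = 7.7778 m/s.
a = μg = 0.7 × 9.8 = 6.860 m/s².
Braking time = v/a = 7.7778 / 6.860 = 1.134 s.
Total = 0.7 + 1.134 = 1.834 s.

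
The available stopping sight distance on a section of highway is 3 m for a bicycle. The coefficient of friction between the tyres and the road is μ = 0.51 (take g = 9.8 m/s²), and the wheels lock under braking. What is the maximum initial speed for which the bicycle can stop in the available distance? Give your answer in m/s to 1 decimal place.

Maximum speed ≈ 5.5 m/s

a = μg = 0.51 × 9.8 = 4.998 m/s².
v²/(2a) = d ⇒ v = √(2 × 4.998 × 3) = √29.99 = 5.4763 m/s.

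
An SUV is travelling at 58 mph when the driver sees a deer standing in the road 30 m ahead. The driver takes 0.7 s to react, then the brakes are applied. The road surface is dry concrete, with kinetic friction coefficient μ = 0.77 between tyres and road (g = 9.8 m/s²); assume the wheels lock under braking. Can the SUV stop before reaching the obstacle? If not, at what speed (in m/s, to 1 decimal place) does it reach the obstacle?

No — it strikes the obstacle at 22.2 m/s

58 mph × 0.44704 = 25.9283 m/s.
a = μg = 0.77 × 9.8 = 7.546 m/s².
Reaction distance = 25.9283 × 0.7 = 18.150 m.
Braking distance needed to stop: v²/(2a) = 672.277 / 15.092 = 44.545 m, so total needed = 18.150 + 44.545 = 62.695 m > 30 m — it cannot stop.
Distance remaining when braking begins: 30 − 18.150 = 11.850 m.
v² = v₀² − 2a·d = 672.277 − 2 × 7.546 × 11.850 = 493.437 m²/s².
v = √493.437 = 22.213 m/s.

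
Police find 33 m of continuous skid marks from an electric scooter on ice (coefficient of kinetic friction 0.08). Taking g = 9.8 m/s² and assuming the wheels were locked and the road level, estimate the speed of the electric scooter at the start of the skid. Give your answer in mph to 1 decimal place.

Initial speed ≈ 16.1 mph

Deceleration a = μg = 0.08 × 9.8 = 0.784 m/s².
v = √(2a·d) = √(2 × 0.784 × 33) = √51.744 = 7.1933 m/s.
= 7.1933 ÷ 0.44704 = 16.091 mph.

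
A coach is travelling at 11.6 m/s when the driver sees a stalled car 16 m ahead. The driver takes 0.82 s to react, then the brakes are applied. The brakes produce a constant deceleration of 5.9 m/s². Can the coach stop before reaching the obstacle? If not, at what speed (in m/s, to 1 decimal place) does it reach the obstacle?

Reaction distance = 11.6000 × 0.82 = 9.512 m.
Braking distance needed to stop: v²/(2a) = 134.560 / 11.800 = 11.403 m, so total needed = 9.512 + 11.403 = 20.915 m > 16 m — it cannot stop.
Distance remaining when braking begins: 16 − 9.512 = 6.488 m.
v² = v₀² − 2a·d = 134.560 − 2 × 5.900 × 6.488 = 58.002 m²/s².
v = √58.002 = 7.616 m/s.

No — it strikes the obstacle at 7.6 m/s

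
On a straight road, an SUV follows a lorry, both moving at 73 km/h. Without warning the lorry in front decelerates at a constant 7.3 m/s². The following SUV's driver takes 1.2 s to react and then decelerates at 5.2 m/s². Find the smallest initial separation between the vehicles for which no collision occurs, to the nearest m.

73 km/h ÷ 3.6 = 20.2778 m/s.
Leader travels v²/(2a_L) = 411.189 / 14.600 = 28.164 m before stopping.
Follower covers v·t_r = 20.2778 × 1.2 = 24.333 m while reacting, then v²/(2a_F) = 411.189 / 10.400 = 39.537 m while braking, for a total of 24.333 + 39.537 = 63.870 m.
Since a_F ≤ a_L and the follower starts braking later, the follower is never slower than the leader, so the closest approach is when both have stopped.
Minimum gap = 63.870 − 28.164 = 35.706 m.

Minimum gap ≈ 36 m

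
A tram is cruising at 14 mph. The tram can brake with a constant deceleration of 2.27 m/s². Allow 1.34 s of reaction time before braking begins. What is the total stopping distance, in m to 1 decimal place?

Total stopping distance ≈ 17.0 m

14 mph × 0.44704 = 6.2586 m/s.
Reaction distance = v·t_r = 6.2586 × 1.34 = 8.387 m.
Braking distance = v²/(2a) = 6.2586² / (2 × 2.270) = 39.170 / 4.540 = 8.628 m.
Total = 8.387 + 8.628 = 17.015 m.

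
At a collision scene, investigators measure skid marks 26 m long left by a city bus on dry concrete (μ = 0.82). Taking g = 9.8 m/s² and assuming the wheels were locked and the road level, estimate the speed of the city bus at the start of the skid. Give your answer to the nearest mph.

Deceleration a = μg = 0.82 × 9.8 = 8.036 m/s².
v = √(2a·d) = √(2 × 8.036 × 26) = √417.872 = 20.4419 m/s.
= 20.4419 ÷ 0.44704 = 45.727 mph.

Initial speed ≈ 46 mph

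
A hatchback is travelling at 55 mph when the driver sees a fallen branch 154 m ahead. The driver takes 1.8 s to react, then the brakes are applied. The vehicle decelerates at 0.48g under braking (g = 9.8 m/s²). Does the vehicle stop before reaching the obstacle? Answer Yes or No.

55 mph × 0.44704 = 24.5872 m/s.
a = 0.48 × 9.8 = 4.704 m/s².
Reaction distance = 24.5872 × 1.8 = 44.257 m.
Braking distance = v²/(2a) = 604.530 / 9.408 = 64.257 m.
Total stopping distance = 44.257 + 64.257 = 108.514 m, vs 154 m available — it stops with 154 − 108.514 = 45.486 m to spare.

Yes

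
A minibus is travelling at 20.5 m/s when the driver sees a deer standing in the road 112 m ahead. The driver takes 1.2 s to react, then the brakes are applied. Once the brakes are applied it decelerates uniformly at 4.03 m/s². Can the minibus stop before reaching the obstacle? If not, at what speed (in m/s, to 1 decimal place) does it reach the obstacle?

Reaction distance = 20.5000 × 1.2 = 24.600 m.
Braking distance = v²/(2a) = 420.250 / 8.060 = 52.140 m.
Total stopping distance = 24.600 + 52.140 = 76.740 m, vs 112 m available — it stops with 112 − 76.740 = 35.260 m to spare.

Yes — it stops about 35.3 m short of the obstacle, so it never reaches it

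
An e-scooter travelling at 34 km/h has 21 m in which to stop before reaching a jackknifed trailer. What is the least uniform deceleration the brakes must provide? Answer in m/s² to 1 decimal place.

34 km/h ÷ 3.6 = 9.4444 m/s.
v² = 2a·d ⇒ a = v²/(2d) = 9.4444² / (2 × 21.000) = 89.197 / 42.000 = 2.1237 m/s².

Required deceleration ≈ 2.1 m/s²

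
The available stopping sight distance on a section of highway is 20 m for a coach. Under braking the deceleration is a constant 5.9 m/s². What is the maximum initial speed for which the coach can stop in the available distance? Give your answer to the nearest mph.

Maximum speed ≈ 34 mph

v²/(2a) = d ⇒ v = √(2 × 5.900 × 20) = √236.00 = 15.3623 m/s.
15.3623 m/s ÷ 0.44704 = 34.364 mph.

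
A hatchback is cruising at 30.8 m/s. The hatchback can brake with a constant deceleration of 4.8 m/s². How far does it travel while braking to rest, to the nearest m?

Braking distance ≈ 99 m

Braking distance = v²/(2a) = 30.8000² / (2 × 4.800) = 948.640 / 9.600 = 98.817 m.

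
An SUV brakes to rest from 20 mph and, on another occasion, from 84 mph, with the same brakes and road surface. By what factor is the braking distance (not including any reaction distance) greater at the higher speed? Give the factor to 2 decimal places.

Factor ≈ 17.64

Braking distance d = v²/(2a), so with a fixed, d ∝ v².
Factor = (84/20)² = 4.2000² = 17.6400.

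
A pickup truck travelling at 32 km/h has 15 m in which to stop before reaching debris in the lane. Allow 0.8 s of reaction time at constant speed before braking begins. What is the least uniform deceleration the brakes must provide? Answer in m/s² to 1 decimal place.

32 km/h ÷ 3.6 = 8.8889 m/s.
Distance covered during reaction = 8.8889 × 0.8 = 7.111 m.
Distance available for braking: 15 − 7.111 = 7.889 m.
v² = 2a·d ⇒ a = v²/(2d) = 8.8889² / (2 × 7.889) = 79.013 / 15.778 = 5.0078 m/s².

Required deceleration ≈ 5.0 m/s²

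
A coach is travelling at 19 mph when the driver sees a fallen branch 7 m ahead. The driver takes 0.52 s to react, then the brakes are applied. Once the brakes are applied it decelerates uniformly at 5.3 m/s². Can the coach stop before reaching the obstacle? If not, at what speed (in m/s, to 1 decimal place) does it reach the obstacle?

19 mph × 0.44704 = 8.4938 m/s.
Reaction distance = 8.4938 × 0.52 = 4.417 m.
Braking distance needed to stop: v²/(2a) = 72.145 / 10.600 = 6.806 m, so total needed = 4.417 + 6.806 = 11.223 m > 7 m — it cannot stop.
Distance remaining when braking begins: 7 − 4.417 = 2.583 m.
v² = v₀² − 2a·d = 72.145 − 2 × 5.300 × 2.583 = 44.765 m²/s².
v = √44.765 = 6.691 m/s.

No — it strikes the obstacle at 6.7 m/s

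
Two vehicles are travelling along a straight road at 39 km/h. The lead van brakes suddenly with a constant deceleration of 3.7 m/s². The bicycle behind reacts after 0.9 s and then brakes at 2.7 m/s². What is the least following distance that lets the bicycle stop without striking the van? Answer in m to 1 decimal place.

Minimum gap ≈ 15.6 m

39 km/h ÷ 3.6 = 10.8333 m/s.
Leader travels v²/(2a_L) = 117.360 / 7.400 = 15.859 m before stopping.
Follower covers v·t_r = 10.8333 × 0.9 = 9.750 m while reacting, then v²/(2a_F) = 117.360 / 5.400 = 21.733 m while braking, for a total of 9.750 + 21.733 = 31.483 m.
Since a_F ≤ a_L and the follower starts braking later, the follower is never slower than the leader, so the closest approach is when both have stopped.
Minimum gap = 31.483 − 15.859 = 15.624 m.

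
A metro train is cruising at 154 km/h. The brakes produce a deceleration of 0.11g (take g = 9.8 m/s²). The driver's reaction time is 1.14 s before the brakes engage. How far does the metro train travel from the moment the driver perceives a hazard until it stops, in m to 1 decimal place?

154 km/h ÷ 3.6 = 42.7778 m/s.
a = 0.11 × 9.8 = 1.078 m/s².
Reaction distance = v·t_r = 42.7778 × 1.14 = 48.767 m.
Braking distance = v²/(2a) = 42.7778² / (2 × 1.078) = 1829.940 / 2.156 = 848.766 m.
Total = 48.767 + 848.766 = 897.533 m.

Total stopping distance ≈ 897.5 m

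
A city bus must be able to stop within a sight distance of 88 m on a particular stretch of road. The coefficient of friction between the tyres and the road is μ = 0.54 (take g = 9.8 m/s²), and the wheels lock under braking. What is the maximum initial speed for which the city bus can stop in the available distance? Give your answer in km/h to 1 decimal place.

Maximum speed ≈ 109.9 km/h

a = μg = 0.54 × 9.8 = 5.292 m/s².
v²/(2a) = d ⇒ v = √(2 × 5.292 × 88) = √931.39 = 30.5187 m/s.
30.5187 m/s × 3.6 = 109.867 km/h.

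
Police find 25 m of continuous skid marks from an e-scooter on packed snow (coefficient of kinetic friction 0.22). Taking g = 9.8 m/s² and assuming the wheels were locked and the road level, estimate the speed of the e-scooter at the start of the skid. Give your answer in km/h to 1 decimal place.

Deceleration a = μg = 0.22 × 9.8 = 2.156 m/s².
v = √(2a·d) = √(2 × 2.156 × 25) = √107.800 = 10.3827 m/s.
= 10.3827 × 3.6 = 37.378 km/h.

Initial speed ≈ 37.4 km/h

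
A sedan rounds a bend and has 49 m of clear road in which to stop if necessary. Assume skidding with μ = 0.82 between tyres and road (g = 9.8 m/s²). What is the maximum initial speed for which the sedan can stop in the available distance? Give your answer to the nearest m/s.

Maximum speed ≈ 28 m/s

a = μg = 0.82 × 9.8 = 8.036 m/s².
v²/(2a) = d ⇒ v = √(2 × 8.036 × 49) = √787.53 = 28.0630 m/s.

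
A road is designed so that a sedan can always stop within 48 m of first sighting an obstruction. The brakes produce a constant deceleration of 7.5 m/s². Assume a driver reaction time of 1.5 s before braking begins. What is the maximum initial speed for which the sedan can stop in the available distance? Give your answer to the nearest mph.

Stopping distance: v·t_r + v²/(2a) = 48 with t_r = 1.5 s and a = 7.500 m/s².
So v² + 22.500 v − 720.00 = 0.
Positive root: v = −a·t_r + √((a·t_r)² + 2a·d) = −11.250 + √(126.562 + 720.00) = 17.8457 m/s.
17.8457 m/s ÷ 0.44704 = 39.920 mph.

Maximum speed ≈ 40 mph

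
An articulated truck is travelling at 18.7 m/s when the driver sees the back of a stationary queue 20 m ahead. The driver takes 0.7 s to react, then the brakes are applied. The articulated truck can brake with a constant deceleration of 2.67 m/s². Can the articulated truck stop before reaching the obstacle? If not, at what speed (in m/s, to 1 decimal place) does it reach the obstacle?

No — it strikes the obstacle at 17.7 m/s

Reaction distance = 18.7000 × 0.7 = 13.090 m.
Braking distance needed to stop: v²/(2a) = 349.690 / 5.340 = 65.485 m, so total needed = 13.090 + 65.485 = 78.575 m > 20 m — it cannot stop.
Distance remaining when braking begins: 20 − 13.090 = 6.910 m.
v² = v₀² − 2a·d = 349.690 − 2 × 2.670 × 6.910 = 312.791 m²/s².
v = √312.791 = 17.686 m/s.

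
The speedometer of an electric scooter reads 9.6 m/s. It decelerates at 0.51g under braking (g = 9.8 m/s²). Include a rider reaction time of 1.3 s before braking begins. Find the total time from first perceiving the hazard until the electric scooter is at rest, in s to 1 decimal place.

Total time ≈ 3.2 s

a = 0.51 × 9.8 = 4.998 m/s².
Braking time = v/a = 9.6000 / 4.998 = 1.921 s.
Total = 1.3 + 1.921 = 3.221 s.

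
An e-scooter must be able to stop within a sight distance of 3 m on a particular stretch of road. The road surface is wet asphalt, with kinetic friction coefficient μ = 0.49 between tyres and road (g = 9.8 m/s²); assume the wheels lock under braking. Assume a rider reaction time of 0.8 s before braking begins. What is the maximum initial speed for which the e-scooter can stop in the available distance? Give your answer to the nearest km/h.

Maximum speed ≈ 10 km/h

a = μg = 0.49 × 9.8 = 4.802 m/s².
Stopping distance: v·t_r + v²/(2a) = 3 with t_r = 0.8 s and a = 4.802 m/s².
So v² + 7.683 v − 28.81 = 0.
Positive root: v = −a·t_r + √((a·t_r)² + 2a·d) = −3.842 + √(14.761 + 28.81) = 2.7588 m/s.
2.7588 m/s × 3.6 = 9.932 km/h.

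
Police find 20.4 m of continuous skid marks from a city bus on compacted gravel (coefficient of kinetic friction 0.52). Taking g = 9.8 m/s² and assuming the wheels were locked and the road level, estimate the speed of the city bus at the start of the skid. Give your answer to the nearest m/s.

Initial speed ≈ 14 m/s

Deceleration a = μg = 0.52 × 9.8 = 5.096 m/s².
v = √(2a·d) = √(2 × 5.096 × 20.4) = √207.917 = 14.4193 m/s.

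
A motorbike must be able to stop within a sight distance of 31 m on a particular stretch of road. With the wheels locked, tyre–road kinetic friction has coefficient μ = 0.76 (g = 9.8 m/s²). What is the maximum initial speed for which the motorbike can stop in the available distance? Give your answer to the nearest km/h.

Maximum speed ≈ 77 km/h

a = μg = 0.76 × 9.8 = 7.448 m/s².
v²/(2a) = d ⇒ v = √(2 × 7.448 × 31) = √461.78 = 21.4891 m/s.
21.4891 m/s × 3.6 = 77.361 km/h.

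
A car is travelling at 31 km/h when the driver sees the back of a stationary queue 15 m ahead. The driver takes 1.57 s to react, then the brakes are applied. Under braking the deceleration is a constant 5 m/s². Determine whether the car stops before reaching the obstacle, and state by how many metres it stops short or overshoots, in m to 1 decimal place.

No — it overshoots by 5.9 m

31 km/h ÷ 3.6 = 8.6111 m/s.
Reaction distance = 8.6111 × 1.57 = 13.519 m.
Braking distance = v²/(2a) = 74.151 / 10.000 = 7.415 m.
Total stopping distance = 13.519 + 7.415 = 20.934 m, vs 15 m available — it cannot stop in time and overshoots by 20.934 − 15 = 5.934 m.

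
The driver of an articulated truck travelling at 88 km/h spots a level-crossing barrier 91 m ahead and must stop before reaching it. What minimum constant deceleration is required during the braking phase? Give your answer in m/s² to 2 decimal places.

88 km/h ÷ 3.6 = 24.4444 m/s.
v² = 2a·d ⇒ a = v²/(2d) = 24.4444² / (2 × 91.000) = 597.529 / 182.000 = 3.2831 m/s².

Required deceleration ≈ 3.28 m/s²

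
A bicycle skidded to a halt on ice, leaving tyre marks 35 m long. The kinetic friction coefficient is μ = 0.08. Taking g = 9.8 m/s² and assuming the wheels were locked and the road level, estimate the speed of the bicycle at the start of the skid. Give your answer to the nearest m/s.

Deceleration a = μg = 0.08 × 9.8 = 0.784 m/s².
v = √(2a·d) = √(2 × 0.784 × 35) = √54.880 = 7.4081 m/s.

Initial speed ≈ 7 m/s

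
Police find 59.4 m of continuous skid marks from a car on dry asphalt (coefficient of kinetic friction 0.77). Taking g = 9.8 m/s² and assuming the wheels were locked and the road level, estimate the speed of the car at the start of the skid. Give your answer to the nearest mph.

Deceleration a = μg = 0.77 × 9.8 = 7.546 m/s².
v = √(2a·d) = √(2 × 7.546 × 59.4) = √896.465 = 29.9410 m/s.
= 29.9410 ÷ 0.44704 = 66.976 mph.

Initial speed ≈ 67 mph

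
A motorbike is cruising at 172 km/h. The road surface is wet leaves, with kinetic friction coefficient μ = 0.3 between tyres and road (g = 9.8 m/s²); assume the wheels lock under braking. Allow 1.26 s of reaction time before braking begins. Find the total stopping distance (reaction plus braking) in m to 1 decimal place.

Total stopping distance ≈ 448.4 m

172 km/h ÷ 3.6 = 47.7778 m/s.
a = μg = 0.3 × 9.8 = 2.940 m/s².
Reaction distance = v·t_r = 47.7778 × 1.26 = 60.200 m.
Braking distance = v²/(2a) = 47.7778² / (2 × 2.940) = 2282.718 / 5.880 = 388.217 m.
Total = 60.200 + 388.217 = 448.417 m.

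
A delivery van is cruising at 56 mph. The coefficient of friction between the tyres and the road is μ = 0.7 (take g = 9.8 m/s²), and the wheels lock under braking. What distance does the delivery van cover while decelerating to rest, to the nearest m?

Braking distance ≈ 46 m

56 mph × 0.44704 = 25.0342 m/s.
a = μg = 0.7 × 9.8 = 6.860 m/s².
Braking distance = v²/(2a) = 25.0342² / (2 × 6.860) = 626.711 / 13.720 = 45.679 m.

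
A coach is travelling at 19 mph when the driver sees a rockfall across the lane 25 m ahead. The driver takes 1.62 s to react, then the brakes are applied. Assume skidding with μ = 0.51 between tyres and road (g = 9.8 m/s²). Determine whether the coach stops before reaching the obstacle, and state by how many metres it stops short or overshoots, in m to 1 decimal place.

Yes — it stops 4.0 m short of the obstacle

19 mph × 0.44704 = 8.4938 m/s.
a = μg = 0.51 × 9.8 = 4.998 m/s².
Reaction distance = 8.4938 × 1.62 = 13.760 m.
Braking distance = v²/(2a) = 72.145 / 9.996 = 7.217 m.
Total stopping distance = 13.760 + 7.217 = 20.977 m, vs 25 m available — it stops with 25 − 20.977 = 4.023 m to spare.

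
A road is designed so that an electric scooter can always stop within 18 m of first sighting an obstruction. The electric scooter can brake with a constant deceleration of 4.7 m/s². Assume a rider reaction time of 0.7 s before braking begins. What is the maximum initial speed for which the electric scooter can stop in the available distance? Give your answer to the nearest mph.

Maximum speed ≈ 23 mph

Stopping distance: v·t_r + v²/(2a) = 18 with t_r = 0.7 s and a = 4.700 m/s².
So v² + 6.580 v − 169.20 = 0.
Positive root: v = −a·t_r + √((a·t_r)² + 2a·d) = −3.290 + √(10.824 + 169.20) = 10.1273 m/s.
10.1273 m/s ÷ 0.44704 = 22.654 mph.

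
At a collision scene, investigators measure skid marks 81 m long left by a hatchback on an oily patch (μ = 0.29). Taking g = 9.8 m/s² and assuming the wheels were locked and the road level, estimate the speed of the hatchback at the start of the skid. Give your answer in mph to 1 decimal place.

Deceleration a = μg = 0.29 × 9.8 = 2.842 m/s².
v = √(2a·d) = √(2 × 2.842 × 81) = √460.404 = 21.4570 m/s.
= 21.4570 ÷ 0.44704 = 47.998 mph.

Initial speed ≈ 48.0 mph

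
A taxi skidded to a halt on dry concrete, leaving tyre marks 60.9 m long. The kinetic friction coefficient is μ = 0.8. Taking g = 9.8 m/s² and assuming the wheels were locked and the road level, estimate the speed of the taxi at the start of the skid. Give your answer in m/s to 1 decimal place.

Initial speed ≈ 30.9 m/s

Deceleration a = μg = 0.8 × 9.8 = 7.840 m/s².
v = √(2a·d) = √(2 × 7.840 × 60.9) = √954.912 = 30.9017 m/s.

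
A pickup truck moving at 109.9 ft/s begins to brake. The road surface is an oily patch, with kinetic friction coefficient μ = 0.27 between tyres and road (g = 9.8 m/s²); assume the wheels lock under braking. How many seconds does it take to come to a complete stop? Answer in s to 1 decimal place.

109.9 ft/s × 0.3048 = 33.4975 m/s.
a = μg = 0.27 × 9.8 = 2.646 m/s².
Braking time = v/a = 33.4975 / 2.646 = 12.660 s.

Braking time ≈ 12.7 s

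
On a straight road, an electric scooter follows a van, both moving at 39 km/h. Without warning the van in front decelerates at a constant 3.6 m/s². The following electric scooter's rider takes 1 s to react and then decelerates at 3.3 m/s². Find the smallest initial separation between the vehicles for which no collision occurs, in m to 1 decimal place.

39 km/h ÷ 3.6 = 10.8333 m/s.
Leader travels v²/(2a_L) = 117.360 / 7.200 = 16.300 m before stopping.
Follower covers v·t_r = 10.8333 × 1 = 10.833 m while reacting, then v²/(2a_F) = 117.360 / 6.600 = 17.782 m while braking, for a total of 10.833 + 17.782 = 28.615 m.
Since a_F ≤ a_L and the follower starts braking later, the follower is never slower than the leader, so the closest approach is when both have stopped.
Minimum gap = 28.615 − 16.300 = 12.315 m.

Minimum gap ≈ 12.3 m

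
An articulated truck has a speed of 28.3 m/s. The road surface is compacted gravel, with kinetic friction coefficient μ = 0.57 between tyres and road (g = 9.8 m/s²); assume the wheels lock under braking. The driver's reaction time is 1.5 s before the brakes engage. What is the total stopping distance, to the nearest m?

a = μg = 0.57 × 9.8 = 5.586 m/s².
Reaction distance = v·t_r = 28.3000 × 1.5 = 42.450 m.
Braking distance = v²/(2a) = 28.3000² / (2 × 5.586) = 800.890 / 11.172 = 71.687 m.
Total = 42.450 + 71.687 = 114.137 m.

Total stopping distance ≈ 114 m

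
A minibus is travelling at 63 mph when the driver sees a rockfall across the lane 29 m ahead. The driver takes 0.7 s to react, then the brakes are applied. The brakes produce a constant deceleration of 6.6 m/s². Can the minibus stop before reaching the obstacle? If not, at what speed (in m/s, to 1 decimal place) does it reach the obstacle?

No — it strikes the obstacle at 25.9 m/s

63 mph × 0.44704 = 28.1635 m/s.
Reaction distance = 28.1635 × 0.7 = 19.714 m.
Braking distance needed to stop: v²/(2a) = 793.183 / 13.200 = 60.090 m, so total needed = 19.714 + 60.090 = 79.804 m > 29 m — it cannot stop.
Distance remaining when braking begins: 29 − 19.714 = 9.286 m.
v² = v₀² − 2a·d = 793.183 − 2 × 6.600 × 9.286 = 670.608 m²/s².
v = √670.608 = 25.896 m/s.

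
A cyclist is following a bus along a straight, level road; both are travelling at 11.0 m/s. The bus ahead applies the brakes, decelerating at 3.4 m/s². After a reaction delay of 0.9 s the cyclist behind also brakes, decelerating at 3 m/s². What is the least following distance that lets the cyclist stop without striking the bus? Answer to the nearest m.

Leader travels v²/(2a_L) = 121.000 / 6.800 = 17.794 m before stopping.
Follower covers v·t_r = 11.0000 × 0.9 = 9.900 m while reacting, then v²/(2a_F) = 121.000 / 6.000 = 20.167 m while braking, for a total of 9.900 + 20.167 = 30.067 m.
Since a_F ≤ a_L and the follower starts braking later, the follower is never slower than the leader, so the closest approach is when both have stopped.
Minimum gap = 30.067 − 17.794 = 12.273 m.

Minimum gap ≈ 12 m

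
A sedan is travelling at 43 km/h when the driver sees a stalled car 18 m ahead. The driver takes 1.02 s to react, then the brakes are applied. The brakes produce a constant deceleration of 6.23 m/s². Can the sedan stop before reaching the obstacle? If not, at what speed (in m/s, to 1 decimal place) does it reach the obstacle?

43 km/h ÷ 3.6 = 11.9444 m/s.
Reaction distance = 11.9444 × 1.02 = 12.183 m.
Braking distance needed to stop: v²/(2a) = 142.669 / 12.460 = 11.450 m, so total needed = 12.183 + 11.450 = 23.633 m > 18 m — it cannot stop.
Distance remaining when braking begins: 18 − 12.183 = 5.817 m.
v² = v₀² − 2a·d = 142.669 − 2 × 6.230 × 5.817 = 70.189 m²/s².
v = √70.189 = 8.378 m/s.

No — it strikes the obstacle at 8.4 m/s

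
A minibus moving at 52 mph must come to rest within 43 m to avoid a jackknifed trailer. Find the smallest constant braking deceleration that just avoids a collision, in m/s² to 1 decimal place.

Required deceleration ≈ 6.3 m/s²

52 mph × 0.44704 = 23.2461 m/s.
v² = 2a·d ⇒ a = v²/(2d) = 23.2461² / (2 × 43.000) = 540.381 / 86.000 = 6.2835 m/s².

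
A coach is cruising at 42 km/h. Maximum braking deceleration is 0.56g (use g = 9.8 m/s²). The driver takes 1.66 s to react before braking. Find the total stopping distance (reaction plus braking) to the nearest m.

42 km/h ÷ 3.6 = 11.6667 m/s.
a = 0.56 × 9.8 = 5.488 m/s².
Reaction distance = v·t_r = 11.6667 × 1.66 = 19.367 m.
Braking distance = v²/(2a) = 11.6667² / (2 × 5.488) = 136.112 / 10.976 = 12.401 m.
Total = 19.367 + 12.401 = 31.768 m.

Total stopping distance ≈ 32 m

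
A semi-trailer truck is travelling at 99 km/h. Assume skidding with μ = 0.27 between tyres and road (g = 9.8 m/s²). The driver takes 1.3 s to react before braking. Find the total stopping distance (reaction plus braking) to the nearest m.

99 km/h ÷ 3.6 = 27.5000 m/s.
a = μg = 0.27 × 9.8 = 2.646 m/s².
Reaction distance = v·t_r = 27.5000 × 1.3 = 35.750 m.
Braking distance = v²/(2a) = 27.5000² / (2 × 2.646) = 756.250 / 5.292 = 142.904 m.
Total = 35.750 + 142.904 = 178.654 m.

Total stopping distance ≈ 179 m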